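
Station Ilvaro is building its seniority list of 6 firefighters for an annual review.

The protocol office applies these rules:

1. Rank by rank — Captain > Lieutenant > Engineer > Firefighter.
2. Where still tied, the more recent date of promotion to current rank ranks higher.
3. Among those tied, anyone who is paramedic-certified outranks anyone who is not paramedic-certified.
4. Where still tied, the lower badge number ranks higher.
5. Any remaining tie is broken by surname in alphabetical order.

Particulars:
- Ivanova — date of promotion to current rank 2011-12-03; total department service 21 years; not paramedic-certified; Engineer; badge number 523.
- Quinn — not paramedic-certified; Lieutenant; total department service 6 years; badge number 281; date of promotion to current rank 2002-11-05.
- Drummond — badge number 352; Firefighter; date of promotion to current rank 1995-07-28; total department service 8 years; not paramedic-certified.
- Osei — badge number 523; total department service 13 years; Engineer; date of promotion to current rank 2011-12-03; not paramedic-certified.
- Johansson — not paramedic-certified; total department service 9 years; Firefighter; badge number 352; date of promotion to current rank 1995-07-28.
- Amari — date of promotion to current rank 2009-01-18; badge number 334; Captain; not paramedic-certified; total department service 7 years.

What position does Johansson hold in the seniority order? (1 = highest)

By rank: Amari (Captain); then Quinn (Lieutenant); then Ivanova and Osei (Engineer); then Drummond and Johansson (Firefighter).
Ivanova and Osei both have date of promotion to current rank 2011-12-03, so the next rule applies.
Ivanova and Osei are each not paramedic-certified, so the next rule applies.
Ivanova and Osei both have badge number 523, so the next rule applies.
Among Ivanova and Osei, alphabetically by surname: Ivanova before Osei.
Drummond and Johansson both have date of promotion to current rank 1995-07-28, so the next rule applies.
Drummond and Johansson are each not paramedic-certified, so the next rule applies.
Drummond and Johansson both have badge number 352, so the next rule applies.
Among Drummond and Johansson, alphabetically by surname: Drummond before Johansson.
Order: Amari, Quinn, Ivanova, Osei, Drummond, Johansson. So position 6.

6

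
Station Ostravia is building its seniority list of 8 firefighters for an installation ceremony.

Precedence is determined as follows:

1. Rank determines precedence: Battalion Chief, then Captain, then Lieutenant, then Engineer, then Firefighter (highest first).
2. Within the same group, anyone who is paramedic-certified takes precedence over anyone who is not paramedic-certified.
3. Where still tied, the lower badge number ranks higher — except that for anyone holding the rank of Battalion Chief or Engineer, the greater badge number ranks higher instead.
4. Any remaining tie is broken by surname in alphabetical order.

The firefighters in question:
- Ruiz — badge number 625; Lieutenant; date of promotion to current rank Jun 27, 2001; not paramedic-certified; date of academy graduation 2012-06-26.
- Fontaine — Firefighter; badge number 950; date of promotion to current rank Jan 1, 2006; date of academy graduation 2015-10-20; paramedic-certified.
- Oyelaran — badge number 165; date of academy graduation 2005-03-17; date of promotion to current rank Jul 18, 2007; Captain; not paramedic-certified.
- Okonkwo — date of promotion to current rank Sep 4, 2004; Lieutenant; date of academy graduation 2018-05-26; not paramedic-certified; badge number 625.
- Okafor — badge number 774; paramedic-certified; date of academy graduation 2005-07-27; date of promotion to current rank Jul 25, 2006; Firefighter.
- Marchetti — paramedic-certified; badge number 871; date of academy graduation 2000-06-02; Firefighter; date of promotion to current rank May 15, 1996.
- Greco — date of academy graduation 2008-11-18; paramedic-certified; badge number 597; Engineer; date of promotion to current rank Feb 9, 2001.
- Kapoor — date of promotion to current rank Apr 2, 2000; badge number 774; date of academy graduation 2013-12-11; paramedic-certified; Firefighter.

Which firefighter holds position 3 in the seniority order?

Ruiz

By rank: Oyelaran (Captain); then Okonkwo and Ruiz (Lieutenant); then Greco (Engineer); then Kapoor, Okafor, Marchetti and Fontaine (Firefighter).
Okonkwo and Ruiz are each not paramedic-certified, so the next rule applies.
Okonkwo and Ruiz both have badge number 625, so the next rule applies.
Among Okonkwo and Ruiz, alphabetically by surname: Okonkwo before Ruiz.
Kapoor, Okafor, Marchetti and Fontaine are each paramedic-certified, so the next rule applies.
Among Kapoor, Okafor, Marchetti and Fontaine, by badge number (lower first): Kapoor and Okafor (774) before Marchetti (871) before Fontaine (950).
Among Kapoor and Okafor, alphabetically by surname: Kapoor before Okafor.
Order: Oyelaran, Okonkwo, Ruiz, Greco, Kapoor, Okafor, Marchetti, Fontaine.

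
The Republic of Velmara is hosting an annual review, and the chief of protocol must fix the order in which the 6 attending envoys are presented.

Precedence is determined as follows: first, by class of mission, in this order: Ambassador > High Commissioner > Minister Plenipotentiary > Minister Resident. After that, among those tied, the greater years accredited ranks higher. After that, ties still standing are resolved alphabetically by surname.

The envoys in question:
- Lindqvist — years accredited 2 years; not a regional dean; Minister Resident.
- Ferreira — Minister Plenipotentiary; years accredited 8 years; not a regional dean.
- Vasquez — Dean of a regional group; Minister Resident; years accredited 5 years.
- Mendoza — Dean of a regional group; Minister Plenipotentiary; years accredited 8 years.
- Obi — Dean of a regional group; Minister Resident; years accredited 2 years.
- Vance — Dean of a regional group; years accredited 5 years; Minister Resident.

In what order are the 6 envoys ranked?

By class of mission: Ferreira and Mendoza (Minister Plenipotentiary); then Vance, Vasquez, Lindqvist and Obi (Minister Resident).
Ferreira and Mendoza both have years accredited 8 years, so the next rule applies.
Among Ferreira and Mendoza, alphabetically by surname: Ferreira before Mendoza.
Among Vance, Vasquez, Lindqvist and Obi, by years accredited (higher first): Vance and Vasquez (5 years) before Lindqvist and Obi (2 years).
Among Vance and Vasquez, alphabetically by surname: Vance before Vasquez.
Among Lindqvist and Obi, alphabetically by surname: Lindqvist before Obi.
Full order: Ferreira, Mendoza, Vance, Vasquez, Lindqvist, Obi.

Ferreira, Mendoza, Vance, Vasquez, Lindqvist, Obi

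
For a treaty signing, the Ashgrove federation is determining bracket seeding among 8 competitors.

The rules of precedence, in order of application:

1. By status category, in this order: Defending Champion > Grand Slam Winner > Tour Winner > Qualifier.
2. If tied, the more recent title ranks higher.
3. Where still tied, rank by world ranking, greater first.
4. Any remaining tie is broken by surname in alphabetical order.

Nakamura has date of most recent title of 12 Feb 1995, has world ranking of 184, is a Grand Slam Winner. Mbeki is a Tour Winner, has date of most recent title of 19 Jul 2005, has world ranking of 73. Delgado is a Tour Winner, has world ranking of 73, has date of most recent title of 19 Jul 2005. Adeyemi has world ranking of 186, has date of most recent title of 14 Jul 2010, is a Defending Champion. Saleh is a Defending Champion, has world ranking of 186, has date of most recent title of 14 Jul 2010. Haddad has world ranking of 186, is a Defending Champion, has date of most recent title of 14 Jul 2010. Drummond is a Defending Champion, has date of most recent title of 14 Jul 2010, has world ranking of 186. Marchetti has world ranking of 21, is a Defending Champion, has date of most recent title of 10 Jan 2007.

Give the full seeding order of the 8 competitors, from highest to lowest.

By status category: Adeyemi, Drummond, Haddad, Saleh and Marchetti (Defending Champion); then Nakamura (Grand Slam Winner); then Delgado and Mbeki (Tour Winner).
Among Adeyemi, Drummond, Haddad, Saleh and Marchetti, by date of most recent title (later first): Adeyemi, Drummond, Haddad and Saleh (14 Jul 2010) before Marchetti (10 Jan 2007).
Adeyemi, Drummond, Haddad and Saleh all have world ranking 186, so the next rule applies.
Among Adeyemi, Drummond, Haddad and Saleh, alphabetically by surname: Adeyemi before Drummond before Haddad before Saleh.
Delgado and Mbeki both have date of most recent title 19 Jul 2005, so the next rule applies.
Delgado and Mbeki both have world ranking 73, so the next rule applies.
Among Delgado and Mbeki, alphabetically by surname: Delgado before Mbeki.
Full order: Adeyemi, Drummond, Haddad, Saleh, Marchetti, Nakamura, Delgado, Mbeki.

Adeyemi, Drummond, Haddad, Saleh, Marchetti, Nakamura, Delgado, Mbeki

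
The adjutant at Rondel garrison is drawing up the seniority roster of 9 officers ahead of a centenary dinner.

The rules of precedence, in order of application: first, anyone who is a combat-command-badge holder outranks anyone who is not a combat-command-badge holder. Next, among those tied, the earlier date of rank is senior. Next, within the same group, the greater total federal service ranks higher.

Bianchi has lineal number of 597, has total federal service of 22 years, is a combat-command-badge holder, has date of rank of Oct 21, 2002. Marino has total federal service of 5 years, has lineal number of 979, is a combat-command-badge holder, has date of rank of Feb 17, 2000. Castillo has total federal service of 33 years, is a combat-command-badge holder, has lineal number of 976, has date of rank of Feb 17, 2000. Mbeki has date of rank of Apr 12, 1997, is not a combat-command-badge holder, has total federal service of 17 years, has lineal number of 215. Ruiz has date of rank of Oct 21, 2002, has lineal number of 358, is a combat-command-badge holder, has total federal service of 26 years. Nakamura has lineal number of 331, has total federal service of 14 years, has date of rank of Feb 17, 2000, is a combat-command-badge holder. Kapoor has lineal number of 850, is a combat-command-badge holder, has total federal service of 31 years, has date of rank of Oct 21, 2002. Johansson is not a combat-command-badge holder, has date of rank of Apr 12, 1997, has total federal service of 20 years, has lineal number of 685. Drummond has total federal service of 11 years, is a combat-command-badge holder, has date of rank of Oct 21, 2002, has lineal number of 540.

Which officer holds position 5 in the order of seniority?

By the first rule: Castillo, Nakamura, Marino, Kapoor, Ruiz, Bianchi and Drummond (each a combat-command-badge holder); then Johansson and Mbeki (both not a combat-command-badge holder).
Among Castillo, Nakamura, Marino, Kapoor, Ruiz, Bianchi and Drummond, by date of rank (earlier first): Castillo, Nakamura and Marino (Feb 17, 2000) before Kapoor, Ruiz, Bianchi and Drummond (Oct 21, 2002).
Among Castillo, Nakamura and Marino, by total federal service (higher first): Castillo (33 years) before Nakamura (14 years) before Marino (5 years).
Among Kapoor, Ruiz, Bianchi and Drummond, by total federal service (higher first): Kapoor (31 years) before Ruiz (26 years) before Bianchi (22 years) before Drummond (11 years).
Johansson and Mbeki both have date of rank Apr 12, 1997, so the next rule applies.
Among Johansson and Mbeki, by total federal service (higher first): Johansson (20 years) before Mbeki (17 years).
Order: Castillo, Nakamura, Marino, Kapoor, Ruiz, Bianchi, Drummond, Johansson, Mbeki.

Ruiz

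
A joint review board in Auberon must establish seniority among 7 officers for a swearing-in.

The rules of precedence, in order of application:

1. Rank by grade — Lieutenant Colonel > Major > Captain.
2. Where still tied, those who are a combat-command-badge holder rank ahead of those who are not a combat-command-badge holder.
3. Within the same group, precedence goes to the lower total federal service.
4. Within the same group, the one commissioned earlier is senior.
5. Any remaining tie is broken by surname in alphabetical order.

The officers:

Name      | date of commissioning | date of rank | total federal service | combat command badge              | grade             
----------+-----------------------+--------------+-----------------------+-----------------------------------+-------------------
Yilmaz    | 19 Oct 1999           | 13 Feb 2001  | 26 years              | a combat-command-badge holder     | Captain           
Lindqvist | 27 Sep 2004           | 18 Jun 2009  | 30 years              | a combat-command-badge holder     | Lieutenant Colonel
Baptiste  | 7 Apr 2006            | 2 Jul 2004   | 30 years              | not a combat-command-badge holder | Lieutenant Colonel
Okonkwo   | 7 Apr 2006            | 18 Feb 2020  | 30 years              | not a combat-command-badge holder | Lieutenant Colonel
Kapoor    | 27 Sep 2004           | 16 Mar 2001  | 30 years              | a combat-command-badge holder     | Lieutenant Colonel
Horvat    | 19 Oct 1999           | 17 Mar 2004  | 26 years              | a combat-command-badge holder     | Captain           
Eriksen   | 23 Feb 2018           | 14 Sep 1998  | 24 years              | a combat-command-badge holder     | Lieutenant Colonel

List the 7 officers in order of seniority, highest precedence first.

Eriksen, Kapoor, Lindqvist, Baptiste, Okonkwo, Horvat, Yilmaz

By grade: Eriksen, Kapoor, Lindqvist, Baptiste and Okonkwo (Lieutenant Colonel); then Horvat and Yilmaz (Captain).
Among Eriksen, Kapoor, Lindqvist, Baptiste and Okonkwo, a combat-command-badge holder before not a combat-command-badge holder: Eriksen, Kapoor and Lindqvist (a combat-command-badge holder) before Baptiste and Okonkwo (not a combat-command-badge holder).
Among Eriksen, Kapoor and Lindqvist, by total federal service (lower first): Eriksen (24 years) before Kapoor and Lindqvist (30 years).
Kapoor and Lindqvist both have date of commissioning 27 Sep 2004, so the next rule applies.
Among Kapoor and Lindqvist, alphabetically by surname: Kapoor before Lindqvist.
Baptiste and Okonkwo both have total federal service 30 years, so the next rule applies.
Baptiste and Okonkwo both have date of commissioning 7 Apr 2006, so the next rule applies.
Among Baptiste and Okonkwo, alphabetically by surname: Baptiste before Okonkwo.
Horvat and Yilmaz are each a combat-command-badge holder, so the next rule applies.
Horvat and Yilmaz both have total federal service 26 years, so the next rule applies.
Horvat and Yilmaz both have date of commissioning 19 Oct 1999, so the next rule applies.
Among Horvat and Yilmaz, alphabetically by surname: Horvat before Yilmaz.
Full order: Eriksen, Kapoor, Lindqvist, Baptiste, Okonkwo, Horvat, Yilmaz.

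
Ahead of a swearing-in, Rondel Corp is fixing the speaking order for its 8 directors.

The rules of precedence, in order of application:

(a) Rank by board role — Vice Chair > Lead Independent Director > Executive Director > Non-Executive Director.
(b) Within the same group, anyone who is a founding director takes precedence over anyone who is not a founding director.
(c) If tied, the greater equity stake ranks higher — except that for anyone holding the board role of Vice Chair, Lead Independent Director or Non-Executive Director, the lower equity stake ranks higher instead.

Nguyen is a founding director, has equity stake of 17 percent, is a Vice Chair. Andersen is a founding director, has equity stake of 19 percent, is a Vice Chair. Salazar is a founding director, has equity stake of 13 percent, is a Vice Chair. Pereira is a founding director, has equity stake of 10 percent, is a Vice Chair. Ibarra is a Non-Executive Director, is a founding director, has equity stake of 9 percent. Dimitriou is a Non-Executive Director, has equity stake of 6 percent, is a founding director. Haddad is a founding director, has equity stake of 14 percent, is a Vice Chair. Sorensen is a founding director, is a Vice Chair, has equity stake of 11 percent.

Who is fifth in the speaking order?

Nguyen

By board role: Pereira, Sorensen, Salazar, Haddad, Nguyen and Andersen (Vice Chair); then Dimitriou and Ibarra (Non-Executive Director).
Pereira, Sorensen, Salazar, Haddad, Nguyen and Andersen are each a founding director, so the next rule applies.
Among Pereira, Sorensen, Salazar, Haddad, Nguyen and Andersen, by equity stake (lower first) (reversed rule for this group): Pereira (10 percent) before Sorensen (11 percent) before Salazar (13 percent) before Haddad (14 percent) before Nguyen (17 percent) before Andersen (19 percent).
Dimitriou and Ibarra are each a founding director, so the next rule applies.
Among Dimitriou and Ibarra, by equity stake (lower first) (reversed rule for this group): Dimitriou (6 percent) before Ibarra (9 percent).
Order: Pereira, Sorensen, Salazar, Haddad, Nguyen, Andersen, Dimitriou, Ibarra.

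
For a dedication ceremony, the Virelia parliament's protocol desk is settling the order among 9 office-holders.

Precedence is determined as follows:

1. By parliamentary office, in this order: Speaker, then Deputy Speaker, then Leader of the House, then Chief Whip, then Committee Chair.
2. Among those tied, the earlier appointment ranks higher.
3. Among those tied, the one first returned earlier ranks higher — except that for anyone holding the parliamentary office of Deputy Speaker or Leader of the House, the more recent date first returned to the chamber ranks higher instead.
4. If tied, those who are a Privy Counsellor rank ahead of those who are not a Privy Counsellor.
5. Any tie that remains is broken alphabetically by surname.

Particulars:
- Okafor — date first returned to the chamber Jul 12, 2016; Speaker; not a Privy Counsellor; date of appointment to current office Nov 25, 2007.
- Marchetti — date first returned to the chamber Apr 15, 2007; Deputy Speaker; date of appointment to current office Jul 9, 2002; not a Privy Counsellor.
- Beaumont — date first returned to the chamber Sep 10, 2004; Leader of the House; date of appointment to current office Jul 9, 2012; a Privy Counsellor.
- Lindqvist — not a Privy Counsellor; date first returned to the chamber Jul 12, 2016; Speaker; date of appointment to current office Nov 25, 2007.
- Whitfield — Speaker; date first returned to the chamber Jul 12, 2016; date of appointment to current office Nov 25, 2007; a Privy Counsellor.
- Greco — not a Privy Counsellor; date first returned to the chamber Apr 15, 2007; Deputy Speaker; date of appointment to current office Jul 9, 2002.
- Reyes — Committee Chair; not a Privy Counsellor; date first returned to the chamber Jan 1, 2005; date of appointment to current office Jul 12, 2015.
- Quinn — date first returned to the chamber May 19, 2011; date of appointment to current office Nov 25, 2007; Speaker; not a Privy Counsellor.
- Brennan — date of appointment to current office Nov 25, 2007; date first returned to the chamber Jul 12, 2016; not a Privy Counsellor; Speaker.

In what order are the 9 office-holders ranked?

Quinn, Whitfield, Brennan, Lindqvist, Okafor, Greco, Marchetti, Beaumont, Reyes

By parliamentary office: Quinn, Whitfield, Brennan, Lindqvist and Okafor (Speaker); then Greco and Marchetti (Deputy Speaker); then Beaumont (Leader of the House); then Reyes (Committee Chair).
Quinn, Whitfield, Brennan, Lindqvist and Okafor all have date of appointment to current office Nov 25, 2007, so the next rule applies.
Among Quinn, Whitfield, Brennan, Lindqvist and Okafor, by date first returned to the chamber (earlier first): Quinn (May 19, 2011) before Whitfield, Brennan, Lindqvist and Okafor (Jul 12, 2016).
Among Whitfield, Brennan, Lindqvist and Okafor, a Privy Counsellor before not a Privy Counsellor: Whitfield (a Privy Counsellor) before Brennan, Lindqvist and Okafor (not a Privy Counsellor).
Among Brennan, Lindqvist and Okafor, alphabetically by surname: Brennan before Lindqvist before Okafor.
Greco and Marchetti both have date of appointment to current office Jul 9, 2002, so the next rule applies.
Greco and Marchetti both have date first returned to the chamber Apr 15, 2007, so the next rule applies.
Greco and Marchetti are each not a Privy Counsellor, so the next rule applies.
Among Greco and Marchetti, alphabetically by surname: Greco before Marchetti.
Full order: Quinn, Whitfield, Brennan, Lindqvist, Okafor, Greco, Marchetti, Beaumont, Reyes.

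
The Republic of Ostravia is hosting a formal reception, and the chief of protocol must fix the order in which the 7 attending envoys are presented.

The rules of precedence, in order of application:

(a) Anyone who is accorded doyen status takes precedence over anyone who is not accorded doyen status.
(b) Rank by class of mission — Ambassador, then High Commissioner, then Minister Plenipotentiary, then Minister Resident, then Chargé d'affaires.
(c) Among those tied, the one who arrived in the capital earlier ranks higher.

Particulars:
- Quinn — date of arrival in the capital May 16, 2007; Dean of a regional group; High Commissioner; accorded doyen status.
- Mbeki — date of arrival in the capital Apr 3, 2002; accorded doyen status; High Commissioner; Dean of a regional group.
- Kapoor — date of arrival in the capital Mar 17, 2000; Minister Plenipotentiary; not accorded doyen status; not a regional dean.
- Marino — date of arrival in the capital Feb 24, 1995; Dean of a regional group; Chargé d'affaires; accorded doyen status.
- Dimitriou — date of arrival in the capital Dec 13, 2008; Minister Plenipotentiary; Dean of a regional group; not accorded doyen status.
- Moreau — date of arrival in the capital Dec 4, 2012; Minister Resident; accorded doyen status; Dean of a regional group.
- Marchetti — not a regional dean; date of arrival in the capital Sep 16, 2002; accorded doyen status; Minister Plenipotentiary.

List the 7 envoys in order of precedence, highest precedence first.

Mbeki, Quinn, Marchetti, Moreau, Marino, Kapoor, Dimitriou

By the first rule: Mbeki, Quinn, Marchetti, Moreau and Marino (each accorded doyen status); then Kapoor and Dimitriou (both not accorded doyen status).
Among Mbeki, Quinn, Marchetti, Moreau and Marino, by class of mission: Mbeki and Quinn (High Commissioner) before Marchetti (Minister Plenipotentiary) before Moreau (Minister Resident) before Marino (Chargé d'affaires).
Among Mbeki and Quinn, by date of arrival in the capital (earlier first): Mbeki (Apr 3, 2002) before Quinn (May 16, 2007).
Kapoor and Dimitriou are each Minister Plenipotentiary, so the next rule applies.
Among Kapoor and Dimitriou, by date of arrival in the capital (earlier first): Kapoor (Mar 17, 2000) before Dimitriou (Dec 13, 2008).
Full order: Mbeki, Quinn, Marchetti, Moreau, Marino, Kapoor, Dimitriou.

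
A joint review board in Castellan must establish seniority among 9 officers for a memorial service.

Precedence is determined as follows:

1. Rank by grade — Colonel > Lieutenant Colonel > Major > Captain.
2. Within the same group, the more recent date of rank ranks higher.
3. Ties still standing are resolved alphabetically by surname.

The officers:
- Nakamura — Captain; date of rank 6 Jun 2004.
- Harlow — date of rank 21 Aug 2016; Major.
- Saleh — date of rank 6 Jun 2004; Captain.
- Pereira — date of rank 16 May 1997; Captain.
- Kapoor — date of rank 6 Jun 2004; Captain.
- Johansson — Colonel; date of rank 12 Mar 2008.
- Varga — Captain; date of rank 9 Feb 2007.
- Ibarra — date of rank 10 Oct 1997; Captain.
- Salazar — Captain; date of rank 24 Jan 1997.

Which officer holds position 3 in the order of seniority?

By grade: Johansson (Colonel); then Harlow (Major); then Varga, Kapoor, Nakamura, Saleh, Ibarra, Pereira and Salazar (Captain).
Among Varga, Kapoor, Nakamura, Saleh, Ibarra, Pereira and Salazar, by date of rank (later first): Varga (9 Feb 2007) before Kapoor, Nakamura and Saleh (6 Jun 2004) before Ibarra (10 Oct 1997) before Pereira (16 May 1997) before Salazar (24 Jan 1997).
Among Kapoor, Nakamura and Saleh, alphabetically by surname: Kapoor before Nakamura before Saleh.
Order: Johansson, Harlow, Varga, Kapoor, Nakamura, Saleh, Ibarra, Pereira, Salazar.

Varga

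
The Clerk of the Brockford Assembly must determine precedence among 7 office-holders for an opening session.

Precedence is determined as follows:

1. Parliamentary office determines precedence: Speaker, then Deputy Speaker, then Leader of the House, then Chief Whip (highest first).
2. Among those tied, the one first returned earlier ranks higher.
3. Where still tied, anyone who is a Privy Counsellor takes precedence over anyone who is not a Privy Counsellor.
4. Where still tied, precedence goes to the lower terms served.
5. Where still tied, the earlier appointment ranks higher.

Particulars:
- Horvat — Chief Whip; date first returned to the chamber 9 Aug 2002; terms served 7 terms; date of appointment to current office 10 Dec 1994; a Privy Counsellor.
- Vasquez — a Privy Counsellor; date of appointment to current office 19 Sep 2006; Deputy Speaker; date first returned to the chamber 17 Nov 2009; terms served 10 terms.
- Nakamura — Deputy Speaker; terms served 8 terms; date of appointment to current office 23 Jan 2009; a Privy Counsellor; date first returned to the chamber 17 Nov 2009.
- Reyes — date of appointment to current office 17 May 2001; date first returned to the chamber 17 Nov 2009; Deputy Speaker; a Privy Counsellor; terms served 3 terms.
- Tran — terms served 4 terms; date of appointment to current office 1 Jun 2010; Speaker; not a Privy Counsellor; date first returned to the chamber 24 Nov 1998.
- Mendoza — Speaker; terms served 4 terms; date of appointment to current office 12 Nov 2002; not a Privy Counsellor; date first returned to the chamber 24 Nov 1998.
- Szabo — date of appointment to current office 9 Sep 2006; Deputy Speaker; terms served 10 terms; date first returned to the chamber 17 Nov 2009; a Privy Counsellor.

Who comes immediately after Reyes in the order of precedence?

Nakamura

By parliamentary office: Mendoza and Tran (Speaker); then Reyes, Nakamura, Szabo and Vasquez (Deputy Speaker); then Horvat (Chief Whip).
Mendoza and Tran both have date first returned to the chamber 24 Nov 1998, so the next rule applies.
Mendoza and Tran are each not a Privy Counsellor, so the next rule applies.
Mendoza and Tran both have terms served 4 terms, so the next rule applies.
Among Mendoza and Tran, by date of appointment to current office (earlier first): Mendoza (12 Nov 2002) before Tran (1 Jun 2010).
Reyes, Nakamura, Szabo and Vasquez all have date first returned to the chamber 17 Nov 2009, so the next rule applies.
Reyes, Nakamura, Szabo and Vasquez are each a Privy Counsellor, so the next rule applies.
Among Reyes, Nakamura, Szabo and Vasquez, by terms served (lower first): Reyes (3 terms) before Nakamura (8 terms) before Szabo and Vasquez (10 terms).
Among Szabo and Vasquez, by date of appointment to current office (earlier first): Szabo (9 Sep 2006) before Vasquez (19 Sep 2006).
Order: Mendoza, Tran, Reyes, Nakamura, Szabo, Vasquez, Horvat.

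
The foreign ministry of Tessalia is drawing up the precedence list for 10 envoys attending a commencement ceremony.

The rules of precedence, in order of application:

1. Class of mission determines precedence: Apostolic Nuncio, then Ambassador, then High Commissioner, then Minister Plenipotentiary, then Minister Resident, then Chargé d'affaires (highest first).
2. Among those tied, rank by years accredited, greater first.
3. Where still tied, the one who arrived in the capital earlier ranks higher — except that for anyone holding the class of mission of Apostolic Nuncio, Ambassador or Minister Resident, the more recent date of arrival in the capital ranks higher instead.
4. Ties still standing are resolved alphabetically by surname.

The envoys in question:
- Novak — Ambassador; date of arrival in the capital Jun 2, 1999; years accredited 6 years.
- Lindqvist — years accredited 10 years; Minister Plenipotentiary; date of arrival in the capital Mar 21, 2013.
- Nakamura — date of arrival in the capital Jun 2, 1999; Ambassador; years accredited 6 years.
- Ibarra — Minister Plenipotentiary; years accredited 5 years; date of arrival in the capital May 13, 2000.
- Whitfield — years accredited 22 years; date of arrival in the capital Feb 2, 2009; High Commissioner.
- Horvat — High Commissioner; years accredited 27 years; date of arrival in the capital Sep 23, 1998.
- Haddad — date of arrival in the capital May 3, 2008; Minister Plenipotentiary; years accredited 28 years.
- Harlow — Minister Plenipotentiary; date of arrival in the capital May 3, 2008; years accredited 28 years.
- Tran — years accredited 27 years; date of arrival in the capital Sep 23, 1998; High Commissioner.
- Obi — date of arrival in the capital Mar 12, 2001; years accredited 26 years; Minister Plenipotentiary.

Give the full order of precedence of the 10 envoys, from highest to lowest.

By class of mission: Nakamura and Novak (Ambassador); then Horvat, Tran and Whitfield (High Commissioner); then Haddad, Harlow, Obi, Lindqvist and Ibarra (Minister Plenipotentiary).
Nakamura and Novak both have years accredited 6 years, so the next rule applies.
Nakamura and Novak both have date of arrival in the capital Jun 2, 1999, so the next rule applies.
Among Nakamura and Novak, alphabetically by surname: Nakamura before Novak.
Among Horvat, Tran and Whitfield, by years accredited (higher first): Horvat and Tran (27 years) before Whitfield (22 years).
Horvat and Tran both have date of arrival in the capital Sep 23, 1998, so the next rule applies.
Among Horvat and Tran, alphabetically by surname: Horvat before Tran.
Among Haddad, Harlow, Obi, Lindqvist and Ibarra, by years accredited (higher first): Haddad and Harlow (28 years) before Obi (26 years) before Lindqvist (10 years) before Ibarra (5 years).
Haddad and Harlow both have date of arrival in the capital May 3, 2008, so the next rule applies.
Among Haddad and Harlow, alphabetically by surname: Haddad before Harlow.
Full order: Nakamura, Novak, Horvat, Tran, Whitfield, Haddad, Harlow, Obi, Lindqvist, Ibarra.

Nakamura, Novak, Horvat, Tran, Whitfield, Haddad, Harlow, Obi, Lindqvist, Ibarra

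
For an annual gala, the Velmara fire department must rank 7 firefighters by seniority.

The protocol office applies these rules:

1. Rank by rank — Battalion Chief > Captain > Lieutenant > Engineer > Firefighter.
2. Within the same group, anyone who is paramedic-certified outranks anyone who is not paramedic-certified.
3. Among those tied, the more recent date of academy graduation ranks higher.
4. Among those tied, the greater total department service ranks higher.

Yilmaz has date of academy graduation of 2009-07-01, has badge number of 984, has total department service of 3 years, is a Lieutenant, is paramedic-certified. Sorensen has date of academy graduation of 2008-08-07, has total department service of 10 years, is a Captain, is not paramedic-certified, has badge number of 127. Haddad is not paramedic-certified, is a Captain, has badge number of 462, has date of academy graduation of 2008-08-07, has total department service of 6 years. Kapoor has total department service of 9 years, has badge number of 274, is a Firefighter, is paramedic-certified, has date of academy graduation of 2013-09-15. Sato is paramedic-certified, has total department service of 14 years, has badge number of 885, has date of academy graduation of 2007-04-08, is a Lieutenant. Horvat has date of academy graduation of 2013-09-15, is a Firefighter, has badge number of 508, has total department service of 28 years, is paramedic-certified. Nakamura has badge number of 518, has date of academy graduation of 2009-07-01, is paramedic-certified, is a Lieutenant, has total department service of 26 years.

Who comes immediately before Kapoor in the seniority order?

By rank: Sorensen and Haddad (Captain); then Nakamura, Yilmaz and Sato (Lieutenant); then Horvat and Kapoor (Firefighter).
Sorensen and Haddad are each not paramedic-certified, so the next rule applies.
Sorensen and Haddad both have date of academy graduation 2008-08-07, so the next rule applies.
Among Sorensen and Haddad, by total department service (higher first): Sorensen (10 years) before Haddad (6 years).
Nakamura, Yilmaz and Sato are each paramedic-certified, so the next rule applies.
Among Nakamura, Yilmaz and Sato, by date of academy graduation (later first): Nakamura and Yilmaz (2009-07-01) before Sato (2007-04-08).
Among Nakamura and Yilmaz, by total department service (higher first): Nakamura (26 years) before Yilmaz (3 years).
Horvat and Kapoor are each paramedic-certified, so the next rule applies.
Horvat and Kapoor both have date of academy graduation 2013-09-15, so the next rule applies.
Among Horvat and Kapoor, by total department service (higher first): Horvat (28 years) before Kapoor (9 years).
Order: Sorensen, Haddad, Nakamura, Yilmaz, Sato, Horvat, Kapoor.

Horvat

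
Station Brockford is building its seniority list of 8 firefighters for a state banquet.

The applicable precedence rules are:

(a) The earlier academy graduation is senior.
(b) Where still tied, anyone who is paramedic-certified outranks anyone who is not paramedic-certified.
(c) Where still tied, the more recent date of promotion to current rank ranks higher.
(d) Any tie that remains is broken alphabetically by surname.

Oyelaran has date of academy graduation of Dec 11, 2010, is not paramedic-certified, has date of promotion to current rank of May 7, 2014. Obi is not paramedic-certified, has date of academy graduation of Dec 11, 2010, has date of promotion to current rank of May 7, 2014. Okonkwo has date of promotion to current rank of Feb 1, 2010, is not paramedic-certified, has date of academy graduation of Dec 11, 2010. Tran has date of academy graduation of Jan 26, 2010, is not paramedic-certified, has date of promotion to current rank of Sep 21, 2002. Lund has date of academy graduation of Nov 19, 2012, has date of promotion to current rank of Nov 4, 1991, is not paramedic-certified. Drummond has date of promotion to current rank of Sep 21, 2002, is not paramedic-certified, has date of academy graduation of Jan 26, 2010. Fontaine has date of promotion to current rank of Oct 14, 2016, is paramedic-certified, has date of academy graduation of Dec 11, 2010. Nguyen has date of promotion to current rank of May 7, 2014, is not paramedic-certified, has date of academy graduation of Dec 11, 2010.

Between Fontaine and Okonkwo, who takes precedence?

Fontaine

By date of academy graduation (earlier first): Drummond and Tran (both Jan 26, 2010); then Fontaine, Nguyen, Obi, Oyelaran and Okonkwo (each Dec 11, 2010); then Lund (Nov 19, 2012).
Drummond and Tran are each not paramedic-certified, so the next rule applies.
Drummond and Tran both have date of promotion to current rank Sep 21, 2002, so the next rule applies.
Among Drummond and Tran, alphabetically by surname: Drummond before Tran.
Among Fontaine, Nguyen, Obi, Oyelaran and Okonkwo, paramedic-certified before not paramedic-certified: Fontaine (paramedic-certified) before Nguyen, Obi, Oyelaran and Okonkwo (not paramedic-certified).
Among Nguyen, Obi, Oyelaran and Okonkwo, by date of promotion to current rank (later first): Nguyen, Obi and Oyelaran (May 7, 2014) before Okonkwo (Feb 1, 2010).
Among Nguyen, Obi and Oyelaran, alphabetically by surname: Nguyen before Obi before Oyelaran.
So Fontaine takes precedence.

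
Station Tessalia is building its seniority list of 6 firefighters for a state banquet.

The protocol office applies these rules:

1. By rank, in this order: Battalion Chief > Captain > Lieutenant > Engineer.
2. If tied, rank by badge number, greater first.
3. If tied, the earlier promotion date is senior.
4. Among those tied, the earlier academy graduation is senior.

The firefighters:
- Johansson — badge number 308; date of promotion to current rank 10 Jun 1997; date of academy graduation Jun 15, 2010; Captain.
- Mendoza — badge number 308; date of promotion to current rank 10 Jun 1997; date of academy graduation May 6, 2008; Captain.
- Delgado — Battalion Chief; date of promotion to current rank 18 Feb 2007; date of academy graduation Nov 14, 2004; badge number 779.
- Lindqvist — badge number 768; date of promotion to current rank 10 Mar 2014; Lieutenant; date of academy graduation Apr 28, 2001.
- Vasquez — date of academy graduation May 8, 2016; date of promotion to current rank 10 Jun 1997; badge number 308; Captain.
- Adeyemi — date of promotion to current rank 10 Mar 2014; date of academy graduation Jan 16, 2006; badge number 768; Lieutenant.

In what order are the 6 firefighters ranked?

Delgado, Mendoza, Johansson, Vasquez, Lindqvist, Adeyemi

By rank: Delgado (Battalion Chief); then Mendoza, Johansson and Vasquez (Captain); then Lindqvist and Adeyemi (Lieutenant).
Mendoza, Johansson and Vasquez all have badge number 308, so the next rule applies.
Mendoza, Johansson and Vasquez all have date of promotion to current rank 10 Jun 1997, so the next rule applies.
Among Mendoza, Johansson and Vasquez, by date of academy graduation (earlier first): Mendoza (May 6, 2008) before Johansson (Jun 15, 2010) before Vasquez (May 8, 2016).
Lindqvist and Adeyemi both have badge number 768, so the next rule applies.
Lindqvist and Adeyemi both have date of promotion to current rank 10 Mar 2014, so the next rule applies.
Among Lindqvist and Adeyemi, by date of academy graduation (earlier first): Lindqvist (Apr 28, 2001) before Adeyemi (Jan 16, 2006).
Full order: Delgado, Mendoza, Johansson, Vasquez, Lindqvist, Adeyemi.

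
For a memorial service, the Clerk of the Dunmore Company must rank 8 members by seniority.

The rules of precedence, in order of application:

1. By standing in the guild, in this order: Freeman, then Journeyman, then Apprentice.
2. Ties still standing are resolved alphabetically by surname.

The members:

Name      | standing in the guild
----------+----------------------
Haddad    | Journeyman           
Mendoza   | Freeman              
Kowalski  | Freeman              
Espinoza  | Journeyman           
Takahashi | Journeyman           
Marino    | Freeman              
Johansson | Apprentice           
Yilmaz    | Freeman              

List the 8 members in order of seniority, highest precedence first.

Kowalski, Marino, Mendoza, Yilmaz, Espinoza, Haddad, Takahashi, Johansson

By standing in the guild: Kowalski, Marino, Mendoza and Yilmaz (Freeman); then Espinoza, Haddad and Takahashi (Journeyman); then Johansson (Apprentice).
Among Kowalski, Marino, Mendoza and Yilmaz, alphabetically by surname: Kowalski before Marino before Mendoza before Yilmaz.
Among Espinoza, Haddad and Takahashi, alphabetically by surname: Espinoza before Haddad before Takahashi.
Full order: Kowalski, Marino, Mendoza, Yilmaz, Espinoza, Haddad, Takahashi, Johansson.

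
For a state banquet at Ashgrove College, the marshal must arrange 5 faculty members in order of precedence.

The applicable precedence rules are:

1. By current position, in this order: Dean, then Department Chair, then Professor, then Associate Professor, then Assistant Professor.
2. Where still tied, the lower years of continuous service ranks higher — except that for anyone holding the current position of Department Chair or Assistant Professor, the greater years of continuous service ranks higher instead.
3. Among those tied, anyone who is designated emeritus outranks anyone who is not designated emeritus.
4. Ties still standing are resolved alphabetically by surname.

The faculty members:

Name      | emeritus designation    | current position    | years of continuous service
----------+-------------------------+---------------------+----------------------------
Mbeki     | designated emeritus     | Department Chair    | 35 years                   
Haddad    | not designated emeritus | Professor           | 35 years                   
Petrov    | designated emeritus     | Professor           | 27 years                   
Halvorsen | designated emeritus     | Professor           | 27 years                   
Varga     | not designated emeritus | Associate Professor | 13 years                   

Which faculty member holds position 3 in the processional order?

By current position: Mbeki (Department Chair); then Halvorsen, Petrov and Haddad (Professor); then Varga (Associate Professor).
Among Halvorsen, Petrov and Haddad, by years of continuous service (lower first): Halvorsen and Petrov (27 years) before Haddad (35 years).
Halvorsen and Petrov are each designated emeritus, so the next rule applies.
Among Halvorsen and Petrov, alphabetically by surname: Halvorsen before Petrov.
Order: Mbeki, Halvorsen, Petrov, Haddad, Varga.

Petrov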